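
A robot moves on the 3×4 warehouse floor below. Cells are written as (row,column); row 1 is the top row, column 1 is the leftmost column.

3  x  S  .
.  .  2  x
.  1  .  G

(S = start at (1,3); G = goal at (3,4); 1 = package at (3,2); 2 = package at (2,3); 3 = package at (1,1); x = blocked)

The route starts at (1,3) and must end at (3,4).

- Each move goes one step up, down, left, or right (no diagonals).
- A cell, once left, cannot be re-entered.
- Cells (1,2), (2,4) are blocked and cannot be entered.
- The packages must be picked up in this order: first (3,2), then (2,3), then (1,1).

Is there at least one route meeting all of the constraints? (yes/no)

(1,1) must be visited but has only one open neighbour ((2,1)), and it is neither the start nor the goal — the route would have to enter and leave through (2,1), re-entering it.

no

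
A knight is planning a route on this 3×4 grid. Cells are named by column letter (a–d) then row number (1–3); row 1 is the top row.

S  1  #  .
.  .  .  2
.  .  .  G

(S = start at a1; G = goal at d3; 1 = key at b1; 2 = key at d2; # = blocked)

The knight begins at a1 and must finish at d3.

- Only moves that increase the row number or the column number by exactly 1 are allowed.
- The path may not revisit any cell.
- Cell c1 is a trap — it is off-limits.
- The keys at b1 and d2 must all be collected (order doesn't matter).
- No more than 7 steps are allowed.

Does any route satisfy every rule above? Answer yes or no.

One route that works: a1 → b1 → b2 → c2 → d2 → d3.

yes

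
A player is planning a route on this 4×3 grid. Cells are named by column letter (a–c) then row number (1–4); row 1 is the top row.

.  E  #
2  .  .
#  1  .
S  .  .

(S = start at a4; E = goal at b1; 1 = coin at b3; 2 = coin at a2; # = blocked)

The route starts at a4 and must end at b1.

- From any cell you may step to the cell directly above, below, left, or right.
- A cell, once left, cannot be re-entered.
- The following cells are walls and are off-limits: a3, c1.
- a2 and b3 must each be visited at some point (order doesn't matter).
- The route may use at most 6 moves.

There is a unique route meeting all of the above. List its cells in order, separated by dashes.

a4 - b4 - b3 - b2 - a2 - a1 - b1

The 6-move cap with required stops at a2, b3 leaves no slack for detours.
Route from a4: right 1 to b4, up 2 to b2, left 1 to a2, up 1 to a1, right 1 to b1 — 6 moves in all.
Check: all required cells visited; 6 ≤ 6 moves.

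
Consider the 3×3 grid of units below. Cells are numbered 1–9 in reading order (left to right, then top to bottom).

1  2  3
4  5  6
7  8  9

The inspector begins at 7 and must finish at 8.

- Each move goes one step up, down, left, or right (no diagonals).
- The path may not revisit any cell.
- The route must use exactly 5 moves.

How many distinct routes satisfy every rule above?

2

Need simple routes of exactly 5 moves from 7 to 8 (Manhattan distance 1, so 2 moves are spent on a detour and 2 undoing it).
Enumerating: 7 4 1 2 5 8 | 7 4 5 6 9 8.
That gives 2 routes.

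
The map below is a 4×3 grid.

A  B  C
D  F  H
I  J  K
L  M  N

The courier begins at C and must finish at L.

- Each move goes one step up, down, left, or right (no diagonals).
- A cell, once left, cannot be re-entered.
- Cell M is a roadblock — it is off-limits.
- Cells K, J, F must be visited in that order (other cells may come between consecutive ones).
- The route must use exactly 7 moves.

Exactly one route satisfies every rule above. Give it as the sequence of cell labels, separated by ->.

C -> H -> K -> J -> F -> D -> I -> L

The waypoints must appear in the order K, J, F, with no cell reused.
Route from C: down 2 to K, left 1 to J, up 1 to F, left 1 to D, down 2 to L — 7 moves in all.
Check: order respected (K at step 2, J at step 3, F at step 4); 7 moves as required.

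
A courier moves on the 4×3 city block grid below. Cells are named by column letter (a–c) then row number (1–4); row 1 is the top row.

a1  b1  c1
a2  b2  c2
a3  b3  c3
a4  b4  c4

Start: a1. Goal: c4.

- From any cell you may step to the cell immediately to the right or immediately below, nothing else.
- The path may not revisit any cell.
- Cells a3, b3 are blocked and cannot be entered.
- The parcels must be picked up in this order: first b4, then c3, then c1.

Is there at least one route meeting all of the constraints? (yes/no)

c3 lies above b4, so going from b4 to c3 would need an upward move — but moves only go right/down, so b4 cannot be visited before c3.

no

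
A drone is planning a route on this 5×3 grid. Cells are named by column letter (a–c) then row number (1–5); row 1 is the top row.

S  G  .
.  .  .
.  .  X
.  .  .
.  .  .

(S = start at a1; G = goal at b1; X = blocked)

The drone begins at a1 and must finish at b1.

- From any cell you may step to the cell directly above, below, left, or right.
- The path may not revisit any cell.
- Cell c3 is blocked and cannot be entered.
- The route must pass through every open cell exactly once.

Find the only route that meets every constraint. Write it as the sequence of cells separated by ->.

Need to visit all 14 open cells exactly once, starting at a1 and ending at b1.
Route from a1: 4× down (reaching a5), 2× right (reaching c5), up to c4, left to b4, 2× up (reaching b2), right to c2, up to c1, left to b1 — 13 moves in all.
Check: all 14 open cells covered.

a1 -> a2 -> a3 -> a4 -> a5 -> b5 -> c5 -> c4 -> b4 -> b3 -> b2 -> c2 -> c1 -> b1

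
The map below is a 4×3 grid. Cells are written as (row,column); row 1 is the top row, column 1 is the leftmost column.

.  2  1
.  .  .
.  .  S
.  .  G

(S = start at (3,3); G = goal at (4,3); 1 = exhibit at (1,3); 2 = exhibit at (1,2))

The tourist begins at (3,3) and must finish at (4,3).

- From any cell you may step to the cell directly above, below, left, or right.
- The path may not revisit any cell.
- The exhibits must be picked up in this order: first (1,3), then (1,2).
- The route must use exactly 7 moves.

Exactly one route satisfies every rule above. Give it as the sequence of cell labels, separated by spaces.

(3,3) (2,3) (1,3) (1,2) (2,2) (3,2) (4,2) (4,3)

The waypoints must appear in the order (1,3), (1,2), with no cell reused.
Route from (3,3): up 2 to (1,3), left 1 to (1,2), down 3 to (4,2), right 1 to (4,3) — 7 moves in all.
Check: order respected (1 at step 2, 2 at step 3); 7 moves as required.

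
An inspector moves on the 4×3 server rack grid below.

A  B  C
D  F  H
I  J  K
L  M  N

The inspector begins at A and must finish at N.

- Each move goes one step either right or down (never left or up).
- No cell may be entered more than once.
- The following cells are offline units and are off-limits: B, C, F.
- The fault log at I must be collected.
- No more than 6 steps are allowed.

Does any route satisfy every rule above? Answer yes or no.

One route that works: A → D → I → L → M → N.

yes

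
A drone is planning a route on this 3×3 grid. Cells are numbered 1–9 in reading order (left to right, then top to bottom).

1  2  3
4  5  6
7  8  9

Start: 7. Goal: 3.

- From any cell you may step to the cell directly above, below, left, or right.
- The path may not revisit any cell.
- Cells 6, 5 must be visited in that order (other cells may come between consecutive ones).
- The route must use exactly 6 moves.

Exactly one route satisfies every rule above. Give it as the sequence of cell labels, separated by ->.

7 -> 8 -> 9 -> 6 -> 5 -> 2 -> 3

The waypoints must appear in the order 6, 5, with no cell reused.
Route from 7: 2× right (reaching 9), up to 6, left to 5, up to 2, right to 3 — 6 moves in all.
Check: order respected (6 at step 3, 5 at step 4); 6 moves as required.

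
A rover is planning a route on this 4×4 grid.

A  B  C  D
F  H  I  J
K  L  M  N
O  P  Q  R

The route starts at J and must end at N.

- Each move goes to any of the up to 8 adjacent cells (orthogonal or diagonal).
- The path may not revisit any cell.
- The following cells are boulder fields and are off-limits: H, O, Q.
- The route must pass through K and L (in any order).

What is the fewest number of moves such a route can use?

Any route passes through K and L in some order between J and N. Summing Chebyshev distances along each leg and taking the cheapest ordering (J → K → L → N) gives a lower bound of 3 + 1 + 2 = 6 moves.
A route of 6 moves achieves this: J → I → L → K → P → M → N.
Since 6 matches the lower bound, it is optimal.

6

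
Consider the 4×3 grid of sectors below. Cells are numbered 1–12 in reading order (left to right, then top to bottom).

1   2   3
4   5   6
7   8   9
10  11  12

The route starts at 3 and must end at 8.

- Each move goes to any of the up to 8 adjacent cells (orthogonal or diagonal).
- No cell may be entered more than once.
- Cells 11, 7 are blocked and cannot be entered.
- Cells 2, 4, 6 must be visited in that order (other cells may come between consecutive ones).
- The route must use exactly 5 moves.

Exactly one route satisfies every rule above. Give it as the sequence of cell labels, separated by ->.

3 -> 2 -> 4 -> 5 -> 6 -> 8

The waypoints must appear in the order 2, 4, 6, with no cell reused.
Route from 3: left to 2, down-left to 4, 2× right (reaching 6), down-left to 8 — 5 moves in all.
Check: order respected (2 at step 1, 4 at step 2, 6 at step 4); 5 moves as required.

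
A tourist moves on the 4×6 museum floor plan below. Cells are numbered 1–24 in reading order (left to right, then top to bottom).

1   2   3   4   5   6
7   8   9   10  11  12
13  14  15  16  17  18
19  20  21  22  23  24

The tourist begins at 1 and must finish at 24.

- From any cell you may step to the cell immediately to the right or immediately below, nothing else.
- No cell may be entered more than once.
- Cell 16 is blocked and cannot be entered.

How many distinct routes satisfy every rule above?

26

A right/down-only route from 1 to 24 makes exactly 3 down-moves and 5 right-moves in some order.
With no other constraints that would be C(8,3) = 56 routes.
Subtract routes through each blocked cell (inclusion–exclusion for overlaps): − through 16: 30 → 26.
That gives 26 routes.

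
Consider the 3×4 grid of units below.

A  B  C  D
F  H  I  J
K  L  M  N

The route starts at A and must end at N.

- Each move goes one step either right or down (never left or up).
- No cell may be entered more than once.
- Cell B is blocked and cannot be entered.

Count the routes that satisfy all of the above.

A right/down-only route from A to N makes exactly 2 down-moves and 3 right-moves in some order.
With no other constraints that would be C(5,2) = 10 routes.
Subtract routes through each blocked cell (inclusion–exclusion for overlaps): − through B: 6 → 4.
That gives 4 routes.

4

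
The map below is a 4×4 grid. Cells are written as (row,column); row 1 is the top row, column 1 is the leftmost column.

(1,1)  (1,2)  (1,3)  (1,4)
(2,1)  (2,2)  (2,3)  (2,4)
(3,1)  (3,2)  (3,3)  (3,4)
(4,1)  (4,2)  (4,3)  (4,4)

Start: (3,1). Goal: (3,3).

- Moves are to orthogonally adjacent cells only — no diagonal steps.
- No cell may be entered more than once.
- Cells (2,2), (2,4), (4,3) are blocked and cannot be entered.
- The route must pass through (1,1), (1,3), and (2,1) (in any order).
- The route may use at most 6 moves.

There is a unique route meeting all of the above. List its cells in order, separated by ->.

The budget equals the shortest possible length, so every move has to be on a shortest route through the required cells.
Route from (3,1): 2× up (reaching (1,1)), 2× right (reaching (1,3)), 2× down (reaching (3,3)) — 6 moves in all.
Check: all required cells visited; 6 ≤ 6 moves.

(3,1) -> (2,1) -> (1,1) -> (1,2) -> (1,3) -> (2,3) -> (3,3)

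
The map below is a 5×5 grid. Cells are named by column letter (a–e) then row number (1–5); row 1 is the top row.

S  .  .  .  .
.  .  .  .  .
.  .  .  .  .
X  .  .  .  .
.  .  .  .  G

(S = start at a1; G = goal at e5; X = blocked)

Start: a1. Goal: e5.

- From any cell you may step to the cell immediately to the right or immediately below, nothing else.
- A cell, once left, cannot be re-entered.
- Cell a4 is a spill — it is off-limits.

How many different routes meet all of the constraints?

65

A right/down-only route from a1 to e5 makes exactly 4 down-moves and 4 right-moves in some order.
With no other constraints that would be C(8,4) = 70 routes.
Subtract routes through each blocked cell (inclusion–exclusion for overlaps): − through a4: 5 → 65.
That gives 65 routes.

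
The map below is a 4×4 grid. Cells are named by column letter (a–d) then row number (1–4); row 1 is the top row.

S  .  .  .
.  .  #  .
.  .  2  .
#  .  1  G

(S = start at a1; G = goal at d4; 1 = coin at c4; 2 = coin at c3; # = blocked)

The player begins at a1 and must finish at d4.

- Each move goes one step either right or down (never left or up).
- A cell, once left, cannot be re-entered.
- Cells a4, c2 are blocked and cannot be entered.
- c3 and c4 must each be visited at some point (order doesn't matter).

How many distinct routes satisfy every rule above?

3

A right/down-only route from a1 to d4 makes exactly 3 down-moves and 3 right-moves in some order.
With no other constraints that would be C(6,3) = 20 routes.
A monotone route can only reach the required cells in the order c3, c4, so split there and multiply the segment counts (each segment already excludes blocked cells): a1→c3: 3; c3→c4: 1; c4→d4: 1; product = 3.
That gives 3 routes.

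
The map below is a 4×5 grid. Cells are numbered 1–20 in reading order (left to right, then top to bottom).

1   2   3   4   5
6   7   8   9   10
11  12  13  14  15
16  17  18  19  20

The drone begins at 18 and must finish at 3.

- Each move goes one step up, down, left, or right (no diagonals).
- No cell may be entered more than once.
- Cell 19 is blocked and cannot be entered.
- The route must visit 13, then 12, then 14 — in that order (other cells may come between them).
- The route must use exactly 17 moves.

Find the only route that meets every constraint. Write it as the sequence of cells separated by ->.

The waypoints must appear in the order 13, 12, 14, with no cell reused.
Route from 18: up 1 to 13, left 1 to 12, down 1 to 17, left 1 to 16, up 3 to 1, right 1 to 2, down 1 to 7, right 2 to 9, down 1 to 14, right 1 to 15, up 2 to 5, left 2 to 3 — 17 moves in all.
Check: order respected (13 at step 1, 12 at step 2, 14 at step 12); 17 moves as required.

18 -> 13 -> 12 -> 17 -> 16 -> 11 -> 6 -> 1 -> 2 -> 7 -> 8 -> 9 -> 14 -> 15 -> 10 -> 5 -> 4 -> 3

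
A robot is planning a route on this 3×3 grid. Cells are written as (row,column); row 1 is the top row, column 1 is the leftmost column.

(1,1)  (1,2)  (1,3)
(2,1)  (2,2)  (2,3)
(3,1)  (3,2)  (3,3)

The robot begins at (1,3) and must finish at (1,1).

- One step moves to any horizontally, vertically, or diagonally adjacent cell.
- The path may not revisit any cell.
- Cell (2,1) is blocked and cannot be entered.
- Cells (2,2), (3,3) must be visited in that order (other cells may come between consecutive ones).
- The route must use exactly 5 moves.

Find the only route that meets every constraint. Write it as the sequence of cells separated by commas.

(1,3), (2,2), (3,3), (2,3), (1,2), (1,1)

The waypoints must appear in the order (2,2), (3,3), with no cell reused.
Route from (1,3): down-left to (2,2), down-right to (3,3), up to (2,3), up-left to (1,2), left to (1,1) — 5 moves in all.
Check: order respected ((2,2) at step 1, (3,3) at step 2); 5 moves as required.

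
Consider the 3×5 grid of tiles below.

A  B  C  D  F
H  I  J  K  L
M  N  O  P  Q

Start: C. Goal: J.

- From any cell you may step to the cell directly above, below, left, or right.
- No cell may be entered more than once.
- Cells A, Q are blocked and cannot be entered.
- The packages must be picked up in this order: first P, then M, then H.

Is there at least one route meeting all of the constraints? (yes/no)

One route that works: C → D → K → P → O → N → M → H → I → J.

yes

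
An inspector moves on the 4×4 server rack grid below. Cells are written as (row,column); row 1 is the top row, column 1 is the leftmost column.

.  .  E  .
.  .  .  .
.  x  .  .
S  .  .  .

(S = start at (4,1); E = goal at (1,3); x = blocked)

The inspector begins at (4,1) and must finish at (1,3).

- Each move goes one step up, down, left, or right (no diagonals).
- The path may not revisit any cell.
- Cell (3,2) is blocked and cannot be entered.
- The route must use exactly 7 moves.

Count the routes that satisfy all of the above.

9

Need simple routes of exactly 7 moves from (4,1) to (1,3) (Manhattan distance 5, so 1 moves are spent on a detour and 1 undoing it).
Branch systematically from the start, pruning whenever the remaining move budget drops below the Manhattan distance to (1,3) or differs from it in parity. Grouping the completions by first move — via (3,1): 2; via (4,2): 7 — and summing: 2 + 7 = 9.
That gives 9 routes.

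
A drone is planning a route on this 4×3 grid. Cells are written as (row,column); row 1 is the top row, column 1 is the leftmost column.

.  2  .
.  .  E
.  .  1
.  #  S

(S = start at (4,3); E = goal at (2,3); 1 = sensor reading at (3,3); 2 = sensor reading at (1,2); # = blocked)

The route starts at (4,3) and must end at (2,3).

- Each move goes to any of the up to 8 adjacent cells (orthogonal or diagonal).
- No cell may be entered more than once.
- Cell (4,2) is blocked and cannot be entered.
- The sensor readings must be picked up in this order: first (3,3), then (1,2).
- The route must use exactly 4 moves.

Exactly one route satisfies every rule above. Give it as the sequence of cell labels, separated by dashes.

The waypoints must appear in the order (3,3), (1,2), with no cell reused.
Route from (4,3): up 1 to (3,3), up-left 1 to (2,2), up 1 to (1,2), down-right 1 to (2,3) — 4 moves in all.
Check: order respected (1 at step 1, 2 at step 3); 4 moves as required.

(4,3) - (3,3) - (2,2) - (1,2) - (2,3)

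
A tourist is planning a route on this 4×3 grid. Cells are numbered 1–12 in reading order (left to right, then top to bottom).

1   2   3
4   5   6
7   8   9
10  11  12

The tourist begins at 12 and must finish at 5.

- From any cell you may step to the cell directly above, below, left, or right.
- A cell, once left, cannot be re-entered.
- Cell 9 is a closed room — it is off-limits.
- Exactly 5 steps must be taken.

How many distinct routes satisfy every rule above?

3

Need simple routes of exactly 5 moves from 12 to 5 (Manhattan distance 3, so 1 moves are spent on a detour and 1 undoing it).
Enumerating: 12 11 8 7 4 5 | 12 11 10 7 4 5 | 12 11 10 7 8 5.
That gives 3 routes.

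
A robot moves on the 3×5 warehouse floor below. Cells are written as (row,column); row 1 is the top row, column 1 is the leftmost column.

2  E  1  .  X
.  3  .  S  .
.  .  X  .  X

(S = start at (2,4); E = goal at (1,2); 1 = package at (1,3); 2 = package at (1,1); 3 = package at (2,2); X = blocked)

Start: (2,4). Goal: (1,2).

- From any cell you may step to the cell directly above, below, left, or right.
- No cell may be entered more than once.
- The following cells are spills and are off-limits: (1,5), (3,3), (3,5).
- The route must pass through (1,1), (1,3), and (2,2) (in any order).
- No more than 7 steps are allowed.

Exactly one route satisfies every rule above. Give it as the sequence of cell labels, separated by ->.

(2,4) -> (1,4) -> (1,3) -> (2,3) -> (2,2) -> (2,1) -> (1,1) -> (1,2)

The budget equals the shortest possible length, so every move has to be on a shortest route through the required cells.
Route from (2,4): up 1 to (1,4), left 1 to (1,3), down 1 to (2,3), left 2 to (2,1), up 1 to (1,1), right 1 to (1,2) — 7 moves in all.
Check: all required cells visited; 7 ≤ 7 moves.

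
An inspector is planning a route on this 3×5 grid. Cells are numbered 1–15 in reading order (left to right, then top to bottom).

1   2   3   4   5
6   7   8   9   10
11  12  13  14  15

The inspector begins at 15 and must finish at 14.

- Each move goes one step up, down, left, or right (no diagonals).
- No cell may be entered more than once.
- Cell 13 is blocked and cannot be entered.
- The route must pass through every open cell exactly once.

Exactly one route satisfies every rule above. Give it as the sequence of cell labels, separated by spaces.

Need to visit all 14 open cells exactly once, starting at 15 and ending at 14.
Cell 12 has only two open neighbours (7 and 11), so the path must pass straight through it: one of those is the cell it's entered from and the other is where it exits.
Route from 15: up 2 to 5, left 4 to 1, down 2 to 11, right 1 to 12, up 1 to 7, right 2 to 9, down 1 to 14 — 13 moves in all.
Check: all 14 open cells covered.

15 10 5 4 3 2 1 6 11 12 7 8 9 14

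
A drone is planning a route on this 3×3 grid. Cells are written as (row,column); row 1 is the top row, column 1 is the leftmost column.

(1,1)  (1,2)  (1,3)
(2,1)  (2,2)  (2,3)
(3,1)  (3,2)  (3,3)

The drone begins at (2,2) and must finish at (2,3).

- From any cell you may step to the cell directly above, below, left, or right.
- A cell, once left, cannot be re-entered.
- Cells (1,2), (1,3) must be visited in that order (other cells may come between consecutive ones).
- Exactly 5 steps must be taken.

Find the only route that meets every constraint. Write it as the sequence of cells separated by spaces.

(2,2) (2,1) (1,1) (1,2) (1,3) (2,3)

The waypoints must appear in the order (1,2), (1,3), with no cell reused.
Route from (2,2): left 1 to (2,1), up 1 to (1,1), right 2 to (1,3), down 1 to (2,3) — 5 moves in all.
Check: order respected ((1,2) at step 3, (1,3) at step 4); 5 moves as required.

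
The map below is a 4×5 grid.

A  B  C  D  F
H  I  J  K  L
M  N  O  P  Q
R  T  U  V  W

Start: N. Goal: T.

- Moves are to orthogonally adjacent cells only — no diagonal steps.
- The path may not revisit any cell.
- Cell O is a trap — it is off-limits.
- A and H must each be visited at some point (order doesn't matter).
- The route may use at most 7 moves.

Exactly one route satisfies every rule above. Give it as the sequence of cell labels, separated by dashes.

N - I - B - A - H - M - R - T

The budget equals the shortest possible length, so every move has to be on a shortest route through the required cells.
Route from N: up 2 to B, left 1 to A, down 3 to R, right 1 to T — 7 moves in all.
Check: all required cells visited; 7 ≤ 7 moves.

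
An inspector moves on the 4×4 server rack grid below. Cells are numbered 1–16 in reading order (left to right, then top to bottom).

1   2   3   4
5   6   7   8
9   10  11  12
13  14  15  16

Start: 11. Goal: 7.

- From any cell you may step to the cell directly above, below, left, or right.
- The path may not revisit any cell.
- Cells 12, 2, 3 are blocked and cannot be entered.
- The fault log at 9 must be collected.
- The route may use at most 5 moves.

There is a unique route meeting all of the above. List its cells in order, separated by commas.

11, 10, 9, 5, 6, 7

The budget equals the shortest possible length, so every move has to be on a shortest route through the required cells.
Route from 11: left 2 to 9, up 1 to 5, right 2 to 7 — 5 moves in all.
Check: all required cells visited; 5 ≤ 5 moves.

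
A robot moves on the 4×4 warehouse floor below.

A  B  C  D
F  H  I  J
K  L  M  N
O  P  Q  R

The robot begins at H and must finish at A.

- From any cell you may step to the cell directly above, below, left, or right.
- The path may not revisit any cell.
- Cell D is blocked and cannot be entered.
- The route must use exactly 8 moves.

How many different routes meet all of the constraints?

Need simple routes of exactly 8 moves from H to A (Manhattan distance 2, so 3 moves are spent on a detour and 3 undoing it).
Branch systematically from the start, pruning whenever the remaining move budget drops below the Manhattan distance to A or differs from it in parity. Grouping the completions by first move — via B: 1; via L: 3; via F: 1; via I: 4 — and summing: 1 + 3 + 1 + 4 = 9.
That gives 9 routes.

9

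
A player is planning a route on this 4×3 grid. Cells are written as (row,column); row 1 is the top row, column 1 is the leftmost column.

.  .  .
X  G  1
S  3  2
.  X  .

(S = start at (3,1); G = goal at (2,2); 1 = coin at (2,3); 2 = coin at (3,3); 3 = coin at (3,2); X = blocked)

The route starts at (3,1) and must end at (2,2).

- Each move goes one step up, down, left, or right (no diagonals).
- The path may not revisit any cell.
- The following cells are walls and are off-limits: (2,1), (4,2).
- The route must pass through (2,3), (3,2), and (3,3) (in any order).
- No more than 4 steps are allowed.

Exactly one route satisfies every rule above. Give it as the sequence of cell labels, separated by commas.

Any route must reach (2,3), (3,2), and (3,3) and still end at (2,2) within 4 moves, so the order of the required stops is forced.
Route from (3,1): right 2 to (3,3), up 1 to (2,3), left 1 to (2,2) — 4 moves in all.
Check: all required cells visited; 4 ≤ 4 moves.

(3,1), (3,2), (3,3), (2,3), (2,2)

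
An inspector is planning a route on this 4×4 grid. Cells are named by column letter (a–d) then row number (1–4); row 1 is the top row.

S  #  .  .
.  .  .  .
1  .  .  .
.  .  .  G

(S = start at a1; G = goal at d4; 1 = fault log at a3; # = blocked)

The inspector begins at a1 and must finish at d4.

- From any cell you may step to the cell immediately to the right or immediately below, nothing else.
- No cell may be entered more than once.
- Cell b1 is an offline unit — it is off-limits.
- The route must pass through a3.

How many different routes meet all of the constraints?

A right/down-only route from a1 to d4 makes exactly 3 down-moves and 3 right-moves in some order.
With no other constraints that would be C(6,3) = 20 routes.
Split at a3 and multiply the segment counts (each segment already excludes blocked cells): a1→a3: 1; a3→d4: 4; product = 4.
That gives 4 routes.

4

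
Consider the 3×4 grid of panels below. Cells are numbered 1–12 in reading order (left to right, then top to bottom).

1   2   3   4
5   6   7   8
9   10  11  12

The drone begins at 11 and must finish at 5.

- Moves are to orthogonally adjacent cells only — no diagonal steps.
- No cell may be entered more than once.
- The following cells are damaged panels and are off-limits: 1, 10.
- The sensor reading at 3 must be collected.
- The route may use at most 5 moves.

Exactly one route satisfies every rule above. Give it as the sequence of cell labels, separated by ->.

11 -> 7 -> 3 -> 2 -> 6 -> 5

Any route must reach 3 and still end at 5 within 5 moves, so the order of the required stops is forced.
Route from 11: 2× up (reaching 3), left to 2, down to 6, left to 5 — 5 moves in all.
Check: all required cells visited; 5 ≤ 5 moves.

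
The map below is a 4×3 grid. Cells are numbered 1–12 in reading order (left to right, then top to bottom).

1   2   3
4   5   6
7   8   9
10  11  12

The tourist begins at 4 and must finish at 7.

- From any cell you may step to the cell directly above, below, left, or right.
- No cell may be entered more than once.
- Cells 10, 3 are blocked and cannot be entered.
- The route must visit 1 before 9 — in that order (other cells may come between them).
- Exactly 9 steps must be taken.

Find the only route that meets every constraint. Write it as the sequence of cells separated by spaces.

4 1 2 5 6 9 12 11 8 7

The waypoints must appear in the order 1, 9, with no cell reused.
Route from 4: up to 1, right to 2, down to 5, right to 6, 2× down (reaching 12), left to 11, up to 8, left to 7 — 9 moves in all.
Check: order respected (1 at step 1, 9 at step 5); 9 moves as required.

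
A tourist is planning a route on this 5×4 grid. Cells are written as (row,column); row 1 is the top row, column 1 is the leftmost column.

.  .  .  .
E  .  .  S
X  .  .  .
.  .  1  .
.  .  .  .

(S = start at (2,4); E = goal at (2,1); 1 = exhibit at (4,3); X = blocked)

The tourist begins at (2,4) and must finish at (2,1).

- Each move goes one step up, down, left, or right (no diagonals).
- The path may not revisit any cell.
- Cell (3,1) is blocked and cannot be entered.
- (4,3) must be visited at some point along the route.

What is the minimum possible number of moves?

Any route passes through (4,3) somewhere between (2,4) and (2,1). Summing Manhattan distances along the two legs ((2,4) → (4,3) → (2,1)) gives a lower bound of 3 + 4 = 7 moves.
A route of 7 moves achieves this: (2,4) → (3,4) → (4,4) → (4,3) → (3,3) → (2,3) → (2,2) → (2,1).
Since 7 matches the lower bound, it is optimal.

7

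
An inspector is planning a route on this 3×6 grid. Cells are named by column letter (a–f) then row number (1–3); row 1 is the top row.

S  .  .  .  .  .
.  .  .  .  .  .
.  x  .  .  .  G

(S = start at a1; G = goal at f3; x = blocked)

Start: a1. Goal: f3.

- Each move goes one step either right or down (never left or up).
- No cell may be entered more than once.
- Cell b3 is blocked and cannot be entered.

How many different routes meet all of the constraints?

A right/down-only route from a1 to f3 makes exactly 2 down-moves and 5 right-moves in some order.
With no other constraints that would be C(7,2) = 21 routes.
Subtract routes through each blocked cell (inclusion–exclusion for overlaps): − through b3: 3 → 18.
That gives 18 routes.

18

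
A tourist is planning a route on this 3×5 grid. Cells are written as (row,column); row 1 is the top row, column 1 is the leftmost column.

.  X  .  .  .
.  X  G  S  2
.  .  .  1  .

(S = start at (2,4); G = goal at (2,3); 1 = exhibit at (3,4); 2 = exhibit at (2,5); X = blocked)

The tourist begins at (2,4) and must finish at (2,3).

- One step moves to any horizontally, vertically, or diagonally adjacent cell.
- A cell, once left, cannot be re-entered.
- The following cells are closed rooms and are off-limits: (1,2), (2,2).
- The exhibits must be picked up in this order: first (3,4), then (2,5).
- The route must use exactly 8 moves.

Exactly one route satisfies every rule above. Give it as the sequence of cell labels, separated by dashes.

The waypoints must appear in the order (3,4), (2,5), with no cell reused.
Route from (2,4): down-left 1 to (3,3), right 2 to (3,5), up 2 to (1,5), left 2 to (1,3), down 1 to (2,3) — 8 moves in all.
Check: order respected (1 at step 2, 2 at step 4); 8 moves as required.

(2,4) - (3,3) - (3,4) - (3,5) - (2,5) - (1,5) - (1,4) - (1,3) - (2,3)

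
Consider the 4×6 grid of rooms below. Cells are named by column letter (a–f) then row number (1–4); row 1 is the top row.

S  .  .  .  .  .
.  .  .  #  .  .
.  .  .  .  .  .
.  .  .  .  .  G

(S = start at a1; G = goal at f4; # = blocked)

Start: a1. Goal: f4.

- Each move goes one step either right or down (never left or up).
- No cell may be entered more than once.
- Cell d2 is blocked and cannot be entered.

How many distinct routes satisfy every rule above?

32

A right/down-only route from a1 to f4 makes exactly 3 down-moves and 5 right-moves in some order.
With no other constraints that would be C(8,3) = 56 routes.
Subtract routes through each blocked cell (inclusion–exclusion for overlaps): − through d2: 24 → 32.
That gives 32 routes.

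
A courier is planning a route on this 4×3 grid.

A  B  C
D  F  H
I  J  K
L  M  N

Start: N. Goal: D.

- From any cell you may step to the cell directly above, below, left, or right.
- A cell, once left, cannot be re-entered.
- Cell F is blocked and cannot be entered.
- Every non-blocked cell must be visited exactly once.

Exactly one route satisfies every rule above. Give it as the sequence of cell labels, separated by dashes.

Need to visit all 11 open cells exactly once, starting at N and ending at D.
Route from N: left 2 to L, up 1 to I, right 2 to K, up 2 to C, left 2 to A, down 1 to D — 10 moves in all.
Check: all 11 open cells covered.

N - M - L - I - J - K - H - C - B - A - D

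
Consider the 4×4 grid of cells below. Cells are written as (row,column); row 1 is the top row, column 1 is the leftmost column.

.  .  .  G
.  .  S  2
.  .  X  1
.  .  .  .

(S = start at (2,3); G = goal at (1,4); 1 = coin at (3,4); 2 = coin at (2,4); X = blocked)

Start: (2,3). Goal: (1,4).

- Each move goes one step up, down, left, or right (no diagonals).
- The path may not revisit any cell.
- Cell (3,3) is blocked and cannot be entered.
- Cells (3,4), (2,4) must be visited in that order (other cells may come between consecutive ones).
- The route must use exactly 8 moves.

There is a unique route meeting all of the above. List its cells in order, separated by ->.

(2,3) -> (2,2) -> (3,2) -> (4,2) -> (4,3) -> (4,4) -> (3,4) -> (2,4) -> (1,4)

The waypoints must appear in the order (3,4), (2,4), with no cell reused.
Route from (2,3): left 1 to (2,2), down 2 to (4,2), right 2 to (4,4), up 3 to (1,4) — 8 moves in all.
Check: order respected (1 at step 6, 2 at step 7); 8 moves as required.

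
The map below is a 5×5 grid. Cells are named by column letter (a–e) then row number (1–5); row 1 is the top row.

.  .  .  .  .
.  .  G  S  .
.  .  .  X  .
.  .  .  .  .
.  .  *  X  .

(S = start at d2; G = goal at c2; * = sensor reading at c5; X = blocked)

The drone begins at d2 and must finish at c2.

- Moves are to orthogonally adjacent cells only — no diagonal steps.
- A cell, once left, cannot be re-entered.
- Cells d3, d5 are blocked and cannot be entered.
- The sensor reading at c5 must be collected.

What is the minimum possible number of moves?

11

Any route passes through c5 somewhere between d2 and c2. Summing Manhattan distances along the two legs (d2 → c5 → c2) gives a lower bound of 4 + 3 = 7 moves.
The shortest route satisfying every rule uses 11 moves: d2 → d1 → c1 → b1 → b2 → b3 → b4 → b5 → c5 → c4 → c3 → c2.
The no-revisit rule (legs can't share cells) pushes the minimum above the 7-move bound; an exhaustive check rules out every length from 7 to 10 (on a 4-connected grid the length of any start-to-goal walk has the same parity as the Manhattan bound, so only lengths 7, 9, 11, … need checking), leaving 11 as the minimum.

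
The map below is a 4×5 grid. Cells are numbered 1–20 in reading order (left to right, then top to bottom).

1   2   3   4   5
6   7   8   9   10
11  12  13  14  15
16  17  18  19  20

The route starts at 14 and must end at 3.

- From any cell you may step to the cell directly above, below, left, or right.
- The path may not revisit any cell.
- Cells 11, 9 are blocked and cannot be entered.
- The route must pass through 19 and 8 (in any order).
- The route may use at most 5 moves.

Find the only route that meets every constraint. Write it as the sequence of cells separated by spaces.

The 5-move cap with required stops at 19, 8 leaves no slack for detours.
Route from 14: down to 19, left to 18, 3× up (reaching 3) — 5 moves in all.
Check: all required cells visited; 5 ≤ 5 moves.

14 19 18 13 8 3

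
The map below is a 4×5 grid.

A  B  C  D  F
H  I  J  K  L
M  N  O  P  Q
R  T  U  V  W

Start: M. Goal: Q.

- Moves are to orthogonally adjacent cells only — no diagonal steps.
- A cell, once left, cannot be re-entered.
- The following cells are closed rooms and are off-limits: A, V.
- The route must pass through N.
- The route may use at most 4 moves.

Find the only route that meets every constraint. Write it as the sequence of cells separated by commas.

The budget equals the shortest possible length, so every move has to be on a shortest route through the required cells.
Route from M: right 4 to Q — 4 moves in all.
Check: all required cells visited; 4 ≤ 4 moves.

M, N, O, P, Q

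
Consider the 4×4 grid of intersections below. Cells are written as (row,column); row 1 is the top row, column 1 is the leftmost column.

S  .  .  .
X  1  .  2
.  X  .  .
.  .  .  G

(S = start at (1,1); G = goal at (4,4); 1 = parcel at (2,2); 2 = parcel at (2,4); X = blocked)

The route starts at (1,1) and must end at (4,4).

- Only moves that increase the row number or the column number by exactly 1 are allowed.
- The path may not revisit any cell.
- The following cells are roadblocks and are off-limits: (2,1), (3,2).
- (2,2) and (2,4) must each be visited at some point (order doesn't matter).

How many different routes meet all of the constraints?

1

A right/down-only route from (1,1) to (4,4) makes exactly 3 down-moves and 3 right-moves in some order.
With no other constraints that would be C(6,3) = 20 routes.
A monotone route can only reach the required cells in the order (2,2), (2,4), so split there and multiply the segment counts (each segment already excludes blocked cells): (1,1)→(2,2): 1; (2,2)→(2,4): 1; (2,4)→(4,4): 1; product = 1.
That gives 1 route.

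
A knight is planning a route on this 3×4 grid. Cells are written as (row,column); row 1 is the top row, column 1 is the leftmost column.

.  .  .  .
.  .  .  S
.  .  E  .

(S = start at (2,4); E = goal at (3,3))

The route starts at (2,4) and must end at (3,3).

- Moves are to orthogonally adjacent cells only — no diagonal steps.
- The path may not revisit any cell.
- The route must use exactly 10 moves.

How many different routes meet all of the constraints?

2

Need simple routes of exactly 10 moves from (2,4) to (3,3) (Manhattan distance 2, so 4 moves are spent on a detour and 4 undoing it).
Enumerating: (2,4) (1,4) (1,3) (2,3) (2,2) (1,2) (1,1) (2,1) (3,1) (3,2) (3,3) | (2,4) (1,4) (1,3) (1,2) (1,1) (2,1) (3,1) (3,2) (2,2) (2,3) (3,3).
That gives 2 routes.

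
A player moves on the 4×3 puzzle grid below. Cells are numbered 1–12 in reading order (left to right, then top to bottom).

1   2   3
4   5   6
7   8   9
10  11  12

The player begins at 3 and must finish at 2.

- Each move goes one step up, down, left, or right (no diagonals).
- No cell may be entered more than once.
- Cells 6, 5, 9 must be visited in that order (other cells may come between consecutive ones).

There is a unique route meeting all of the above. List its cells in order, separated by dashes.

The waypoints must appear in the order 6, 5, 9, with no cell reused.
Route from 3: down to 6, left to 5, down to 8, right to 9, down to 12, 2× left (reaching 10), 3× up (reaching 1), right to 2 — 11 moves in all.
Check: order respected (6 at step 1, 5 at step 2, 9 at step 4).

3 - 6 - 5 - 8 - 9 - 12 - 11 - 10 - 7 - 4 - 1 - 2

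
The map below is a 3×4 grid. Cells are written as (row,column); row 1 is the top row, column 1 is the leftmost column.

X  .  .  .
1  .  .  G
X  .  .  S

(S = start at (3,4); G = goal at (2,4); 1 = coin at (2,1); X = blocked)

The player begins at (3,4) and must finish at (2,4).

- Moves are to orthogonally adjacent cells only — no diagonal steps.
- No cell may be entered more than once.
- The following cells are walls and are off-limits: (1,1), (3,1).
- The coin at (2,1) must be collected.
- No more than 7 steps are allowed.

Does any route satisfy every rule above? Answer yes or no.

(2,1) must be visited but has only one open neighbour ((2,2)), and it is neither the start nor the goal — the route would have to enter and leave through (2,2), re-entering it.

no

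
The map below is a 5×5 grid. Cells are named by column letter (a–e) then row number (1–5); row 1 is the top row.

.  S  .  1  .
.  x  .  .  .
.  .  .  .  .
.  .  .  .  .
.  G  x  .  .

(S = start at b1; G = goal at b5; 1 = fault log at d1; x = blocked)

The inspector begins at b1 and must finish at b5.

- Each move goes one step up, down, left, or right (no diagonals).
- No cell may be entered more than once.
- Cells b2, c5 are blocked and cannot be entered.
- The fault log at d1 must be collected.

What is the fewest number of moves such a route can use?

Any route passes through d1 somewhere between b1 and b5. Summing Manhattan distances along the two legs (b1 → d1 → b5) gives a lower bound of 2 + 6 = 8 moves.
A route of 8 moves achieves this: b1 → c1 → d1 → d2 → d3 → d4 → c4 → b4 → b5.
Since 8 matches the lower bound, it is optimal.

8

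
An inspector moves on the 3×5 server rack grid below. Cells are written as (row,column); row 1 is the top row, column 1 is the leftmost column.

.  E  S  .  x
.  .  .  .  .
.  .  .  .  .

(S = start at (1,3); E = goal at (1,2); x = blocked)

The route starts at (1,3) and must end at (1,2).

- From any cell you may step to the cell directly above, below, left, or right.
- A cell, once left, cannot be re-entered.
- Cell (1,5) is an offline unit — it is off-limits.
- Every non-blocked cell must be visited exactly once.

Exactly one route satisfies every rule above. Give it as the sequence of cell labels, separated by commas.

Need to visit all 14 open cells exactly once, starting at (1,3) and ending at (1,2).
Cell (1,4) has only two open neighbours ((2,4) and (1,3)), so the path must pass straight through it: one of those is the cell it's entered from and the other is where it exits.
Route from (1,3): right to (1,4), down to (2,4), right to (2,5), down to (3,5), 2× left (reaching (3,3)), up to (2,3), left to (2,2), down to (3,2), left to (3,1), 2× up (reaching (1,1)), right to (1,2) — 13 moves in all.
Check: all 14 open cells covered.

(1,3), (1,4), (2,4), (2,5), (3,5), (3,4), (3,3), (2,3), (2,2), (3,2), (3,1), (2,1), (1,1), (1,2)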